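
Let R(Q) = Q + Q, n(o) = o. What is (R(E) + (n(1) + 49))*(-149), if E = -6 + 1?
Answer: -5960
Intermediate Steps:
E = -5
R(Q) = 2*Q
(R(E) + (n(1) + 49))*(-149) = (2*(-5) + (1 + 49))*(-149) = (-10 + 50)*(-149) = 40*(-149) = -5960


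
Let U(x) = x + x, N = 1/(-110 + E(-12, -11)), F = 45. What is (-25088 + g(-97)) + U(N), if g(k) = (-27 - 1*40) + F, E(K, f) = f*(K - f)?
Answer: -2485892/99 ≈ -25110.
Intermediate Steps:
N = -1/99 (N = 1/(-110 - 11*(-12 - 1*(-11))) = 1/(-110 - 11*(-12 + 11)) = 1/(-110 - 11*(-1)) = 1/(-110 + 11) = 1/(-99) = -1/99 ≈ -0.010101)
g(k) = -22 (g(k) = (-27 - 1*40) + 45 = (-27 - 40) + 45 = -67 + 45 = -22)
U(x) = 2*x
(-25088 + g(-97)) + U(N) = (-25088 - 22) + 2*(-1/99) = -25110 - 2/99 = -2485892/99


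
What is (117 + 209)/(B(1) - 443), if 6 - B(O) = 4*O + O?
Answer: -163/221 ≈ -0.73756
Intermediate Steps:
B(O) = 6 - 5*O (B(O) = 6 - (4*O + O) = 6 - 5*O)
(117 + 209)/(B(1) - 443) = (117 + 209)/((6 - 5*1) - 443) = 326/((6 - 5) - 443) = 326/(1 - 443) = 326/(-442) = 326*(-1/442) = -163/221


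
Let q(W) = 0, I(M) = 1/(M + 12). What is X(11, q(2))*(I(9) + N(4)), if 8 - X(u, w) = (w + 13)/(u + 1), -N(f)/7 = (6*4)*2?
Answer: -585565/252 ≈ -2323.7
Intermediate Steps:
I(M) = 1/(12 + M)
N(f) = -336 (N(f) = -7*6*4*2 = -168*2 = -7*48 = -336)
X(u, w) = 8 - (13 + w)/(1 + u) (X(u, w) = 8 - (w + 13)/(u + 1) = 8 - (13 + w)/(1 + u))
X(11, q(2))*(I(9) + N(4)) = ((-5 - 1*0 + 8*11)/(1 + 11))*(1/(12 + 9) - 336) = ((-5 + 0 + 88)/12)*(1/21 - 336) = ((1/12)*83)*(1/21 - 336) = (83/12)*(-7055/21) = -585565/252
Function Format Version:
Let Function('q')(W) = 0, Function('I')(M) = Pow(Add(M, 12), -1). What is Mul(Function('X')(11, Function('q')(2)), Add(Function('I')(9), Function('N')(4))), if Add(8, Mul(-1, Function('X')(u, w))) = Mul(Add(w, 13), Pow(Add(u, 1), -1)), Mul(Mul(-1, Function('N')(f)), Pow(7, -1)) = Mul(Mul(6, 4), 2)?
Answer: Rational(-585565, 252) ≈ -2323.7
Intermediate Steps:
Function('I')(M) = Pow(Add(12, M), -1)
Function('N')(f) = -336 (Function('N')(f) = Mul(-7, Mul(Mul(6, 4), 2)) = Mul(-7, Mul(24, 2)) = Mul(-7, 48) = -336)
Function('X')(u, w) = Add(8, Mul(-1, Pow(Add(1, u), -1), Add(13, w))) (Function('X')(u, w) = Add(8, Mul(-1, Mul(Add(w, 13), Pow(Add(u, 1), -1)))) = Add(8, Mul(-1, Mul(Add(13, w), Pow(Add(1, u), -1)))) = Add(8, Mul(-1, Mul(Pow(Add(1, u), -1), Add(13, w)))) = Add(8, Mul(-1, Pow(Add(1, u), -1), Add(13, w))))
Mul(Function('X')(11, Function('q')(2)), Add(Function('I')(9), Function('N')(4))) = Mul(Mul(Pow(Add(1, 11), -1), Add(-5, Mul(-1, 0), Mul(8, 11))), Add(Pow(Add(12, 9), -1), -336)) = Mul(Mul(Pow(12, -1), Add(-5, 0, 88)), Add(Pow(21, -1), -336)) = Mul(Mul(Rational(1, 12), 83), Add(Rational(1, 21), -336)) = Mul(Rational(83, 12), Rational(-7055, 21)) = Rational(-585565, 252)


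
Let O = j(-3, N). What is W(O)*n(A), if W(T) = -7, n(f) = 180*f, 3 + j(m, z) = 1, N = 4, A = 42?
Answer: -52920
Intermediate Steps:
j(m, z) = -2 (j(m, z) = -3 + 1 = -2)
O = -2
W(O)*n(A) = -1260*42 = -7*7560 = -52920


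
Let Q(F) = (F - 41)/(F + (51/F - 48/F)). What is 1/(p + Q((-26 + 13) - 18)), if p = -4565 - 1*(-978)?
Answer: -241/863909 ≈ -0.00027896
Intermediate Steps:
p = -3587 (p = -4565 + 978 = -3587)
Q(F) = (-41 + F)/(F + 3/F)
1/(p + Q((-26 + 13) - 18)) = 1/(-3587 + ((-26 + 13) - 18)*(-41 + ((-26 + 13) - 18))/(3 + ((-26 + 13) - 18)**2)) = 1/(-3587 + (-13 - 18)*(-41 + (-13 - 18))/(3 + (-13 - 18)**2)) = 1/(-3587 - 31*(-41 - 31)/(3 + (-31)**2)) = 1/(-3587 - 31*(-72)/(3 + 961)) = 1/(-3587 - 31*(-72)/964) = 1/(-3587 - 31*1/964*(-72)) = 1/(-3587 + 558/241) = 1/(-863909/241) = -241/863909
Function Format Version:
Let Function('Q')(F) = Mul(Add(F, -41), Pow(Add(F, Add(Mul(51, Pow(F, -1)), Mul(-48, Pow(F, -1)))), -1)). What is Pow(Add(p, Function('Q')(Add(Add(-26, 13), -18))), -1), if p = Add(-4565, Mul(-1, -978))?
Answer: Rational(-241, 863909) ≈ -0.00027896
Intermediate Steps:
p = -3587 (p = Add(-4565, 978) = -3587)
Function('Q')(F) = Mul(Pow(Add(F, Mul(3, Pow(F, -1))), -1), Add(-41, F)) (Function('Q')(F) = Mul(Add(-41, F), Pow(Add(F, Mul(3, Pow(F, -1))), -1)) = Mul(Pow(Add(F, Mul(3, Pow(F, -1))), -1), Add(-41, F)))
Pow(Add(p, Function('Q')(Add(Add(-26, 13), -18))), -1) = Pow(Add(-3587, Mul(Add(Add(-26, 13), -18), Pow(Add(3, Pow(Add(Add(-26, 13), -18), 2)), -1), Add(-41, Add(Add(-26, 13), -18)))), -1) = Pow(Add(-3587, Mul(Add(-13, -18), Pow(Add(3, Pow(Add(-13, -18), 2)), -1), Add(-41, Add(-13, -18)))), -1) = Pow(Add(-3587, Mul(-31, Pow(Add(3, Pow(-31, 2)), -1), Add(-41, -31))), -1) = Pow(Add(-3587, Mul(-31, Pow(Add(3, 961), -1), -72)), -1) = Pow(Add(-3587, Mul(-31, Pow(964, -1), -72)), -1) = Pow(Add(-3587, Mul(-31, Rational(1, 964), -72)), -1) = Pow(Add(-3587, Rational(558, 241)), -1) = Pow(Rational(-863909, 241), -1) = Rational(-241, 863909)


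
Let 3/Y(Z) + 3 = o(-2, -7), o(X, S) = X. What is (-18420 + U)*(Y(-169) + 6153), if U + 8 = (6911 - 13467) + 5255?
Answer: -606903498/5 ≈ -1.2138e+8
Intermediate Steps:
U = -1309 (U = -8 + ((6911 - 13467) + 5255) = -8 + (-6556 + 5255) = -8 - 1301 = -1309)
Y(Z) = -3/5 (Y(Z) = 3/(-3 - 2) = 3/(-5) = 3*(-1/5) = -3/5)
(-18420 + U)*(Y(-169) + 6153) = (-18420 - 1309)*(-3/5 + 6153) = -19729*30762/5 = -606903498/5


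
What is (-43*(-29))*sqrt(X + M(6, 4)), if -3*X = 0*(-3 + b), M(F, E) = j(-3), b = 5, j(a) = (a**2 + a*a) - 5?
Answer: 1247*sqrt(13) ≈ 4496.1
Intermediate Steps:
j(a) = -5 + 2*a**2 (j(a) = (a**2 + a**2) - 5 = 2*a**2 - 5 = -5 + 2*a**2)
M(F, E) = 13 (M(F, E) = -5 + 2*(-3)**2 = -5 + 2*9 = -5 + 18 = 13)
X = 0 (X = -0*(-3 + 5) = -0*2 = -1/3*0 = 0)
(-43*(-29))*sqrt(X + M(6, 4)) = (-43*(-29))*sqrt(0 + 13) = 1247*sqrt(13)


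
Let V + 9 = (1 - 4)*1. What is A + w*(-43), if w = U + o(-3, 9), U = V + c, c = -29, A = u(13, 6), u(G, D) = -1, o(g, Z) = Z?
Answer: 1375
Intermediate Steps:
A = -1
V = -12 (V = -9 + (1 - 4)*1 = -9 - 3*1 = -9 - 3 = -12)
U = -41 (U = -12 - 29 = -41)
w = -32 (w = -41 + 9 = -32)
A + w*(-43) = -1 - 32*(-43) = -1 + 1376 = 1375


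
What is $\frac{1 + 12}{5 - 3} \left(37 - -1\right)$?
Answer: $247$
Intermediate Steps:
$\frac{1 + 12}{5 - 3} \left(37 - -1\right) = \frac{13}{2} \left(37 + \left(-4 + 5\right)\right) = 13 \cdot \frac{1}{2} \left(37 + 1\right) = \frac{13}{2} \cdot 38 = 247$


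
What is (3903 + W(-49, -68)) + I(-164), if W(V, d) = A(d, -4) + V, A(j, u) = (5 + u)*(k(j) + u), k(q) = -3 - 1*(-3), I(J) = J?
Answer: 3686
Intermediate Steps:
k(q) = 0 (k(q) = -3 + 3 = 0)
A(j, u) = u*(5 + u) (A(j, u) = (5 + u)*(0 + u) = (5 + u)*u = u*(5 + u))
W(V, d) = -4 + V (W(V, d) = -4*(5 - 4) + V = -4*1 + V = -4 + V)
(3903 + W(-49, -68)) + I(-164) = (3903 + (-4 - 49)) - 164 = (3903 - 53) - 164 = 3850 - 164 = 3686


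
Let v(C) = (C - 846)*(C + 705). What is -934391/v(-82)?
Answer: 934391/578144 ≈ 1.6162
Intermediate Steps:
v(C) = (-846 + C)*(705 + C)
-934391/v(-82) = -934391/(-596430 + (-82)**2 - 141*(-82)) = -934391/(-596430 + 6724 + 11562) = -934391/(-578144) = -934391*(-1/578144) = 934391/578144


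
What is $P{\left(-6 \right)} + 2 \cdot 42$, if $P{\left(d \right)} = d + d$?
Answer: $72$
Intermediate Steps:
$P{\left(d \right)} = 2 d$
$P{\left(-6 \right)} + 2 \cdot 42 = 2 \left(-6\right) + 2 \cdot 42 = -12 + 84 = 72$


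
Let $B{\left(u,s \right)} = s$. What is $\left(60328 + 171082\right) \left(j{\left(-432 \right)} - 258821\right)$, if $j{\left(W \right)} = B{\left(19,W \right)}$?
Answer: $-59993736730$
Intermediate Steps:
$j{\left(W \right)} = W$
$\left(60328 + 171082\right) \left(j{\left(-432 \right)} - 258821\right) = \left(60328 + 171082\right) \left(-432 - 258821\right) = 231410 \left(-259253\right) = -59993736730$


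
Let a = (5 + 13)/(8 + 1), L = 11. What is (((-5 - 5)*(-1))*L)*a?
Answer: 220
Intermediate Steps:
a = 2 (a = 18/9 = 18*(1/9) = 2)
(((-5 - 5)*(-1))*L)*a = (((-5 - 5)*(-1))*11)*2 = (-10*(-1)*11)*2 = (10*11)*2 = 110*2 = 220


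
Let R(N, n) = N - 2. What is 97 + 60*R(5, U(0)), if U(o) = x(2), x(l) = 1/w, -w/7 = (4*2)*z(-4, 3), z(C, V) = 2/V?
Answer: 277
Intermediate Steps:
w = -112/3 (w = -7*4*2*2/3 = -56*2*(1/3) = -56*2/3 = -7*16/3 = -112/3 ≈ -37.333)
x(l) = -3/112 (x(l) = 1/(-112/3) = -3/112)
U(o) = -3/112
R(N, n) = -2 + N
97 + 60*R(5, U(0)) = 97 + 60*(-2 + 5) = 97 + 60*3 = 97 + 180 = 277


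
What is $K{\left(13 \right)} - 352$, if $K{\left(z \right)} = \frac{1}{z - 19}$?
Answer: $- \frac{2113}{6} \approx -352.17$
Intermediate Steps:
$K{\left(z \right)} = \frac{1}{-19 + z}$
$K{\left(13 \right)} - 352 = \frac{1}{-19 + 13} - 352 = \frac{1}{-6} - 352 = - \frac{1}{6} - 352 = - \frac{2113}{6}$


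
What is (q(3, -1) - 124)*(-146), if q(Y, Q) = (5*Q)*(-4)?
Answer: 15184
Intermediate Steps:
q(Y, Q) = -20*Q
(q(3, -1) - 124)*(-146) = (-20*(-1) - 124)*(-146) = (20 - 124)*(-146) = -104*(-146) = 15184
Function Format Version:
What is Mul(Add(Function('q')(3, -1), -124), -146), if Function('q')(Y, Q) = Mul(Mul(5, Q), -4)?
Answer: 15184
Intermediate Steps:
Function('q')(Y, Q) = Mul(-20, Q)
Mul(Add(Function('q')(3, -1), -124), -146) = Mul(Add(Mul(-20, -1), -124), -146) = Mul(Add(20, -124), -146) = Mul(-104, -146) = 15184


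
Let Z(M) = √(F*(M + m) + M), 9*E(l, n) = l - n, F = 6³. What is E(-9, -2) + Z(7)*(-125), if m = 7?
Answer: -7/9 - 125*√3031 ≈ -6882.6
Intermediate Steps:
F = 216
E(l, n) = -n/9 + l/9 (E(l, n) = (l - n)/9 = -n/9 + l/9)
Z(M) = √(1512 + 217*M) (Z(M) = √(216*(M + 7) + M) = √(216*(7 + M) + M) = √((1512 + 216*M) + M) = √(1512 + 217*M))
E(-9, -2) + Z(7)*(-125) = (-⅑*(-2) + (⅑)*(-9)) + √(1512 + 217*7)*(-125) = (2/9 - 1) + √(1512 + 1519)*(-125) = -7/9 + √3031*(-125) = -7/9 - 125*√3031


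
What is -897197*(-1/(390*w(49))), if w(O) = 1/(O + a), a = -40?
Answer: 2691591/130 ≈ 20705.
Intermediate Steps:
w(O) = 1/(-40 + O) (w(O) = 1/(O - 40) = 1/(-40 + O))
-897197*(-1/(390*w(49))) = -897197/(-390/(-40 + 49)) = -897197/(-390/9) = -897197/((⅑)*(-390)) = -897197/(-130/3) = -897197*(-3/130) = 2691591/130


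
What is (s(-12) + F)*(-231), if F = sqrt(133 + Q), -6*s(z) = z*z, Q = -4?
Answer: 5544 - 231*sqrt(129) ≈ 2920.3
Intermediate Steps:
s(z) = -z**2/6 (s(z) = -z*z/6 = -z**2/6)
F = sqrt(129) (F = sqrt(133 - 4) = sqrt(129) ≈ 11.358)
(s(-12) + F)*(-231) = (-1/6*(-12)**2 + sqrt(129))*(-231) = (-1/6*144 + sqrt(129))*(-231) = (-24 + sqrt(129))*(-231) = 5544 - 231*sqrt(129)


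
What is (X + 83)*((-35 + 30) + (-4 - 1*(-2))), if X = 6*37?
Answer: -2135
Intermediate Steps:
X = 222
(X + 83)*((-35 + 30) + (-4 - 1*(-2))) = (222 + 83)*((-35 + 30) + (-4 - 1*(-2))) = 305*(-5 + (-4 + 2)) = 305*(-5 - 2) = 305*(-7) = -2135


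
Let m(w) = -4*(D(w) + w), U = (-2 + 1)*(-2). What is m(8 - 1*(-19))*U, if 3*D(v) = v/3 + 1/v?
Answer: -19448/81 ≈ -240.10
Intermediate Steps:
D(v) = 1/(3*v) + v/9 (D(v) = (v/3 + 1/v)/3 = (1/v + v/3)/3 = 1/(3*v) + v/9)
U = 2 (U = -1*(-2) = 2)
m(w) = -4*w - 4*(3 + w²)/(9*w) (m(w) = -4*((3 + w²)/(9*w) + w) = -4*(w + (3 + w²)/(9*w)) = -4*w - 4*(3 + w²)/(9*w))
m(8 - 1*(-19))*U = (4*(-3 - 10*(8 - 1*(-19))²)/(9*(8 - 1*(-19))))*2 = (4*(-3 - 10*(8 + 19)²)/(9*(8 + 19)))*2 = ((4/9)*(-3 - 10*27²)/27)*2 = ((4/9)*(1/27)*(-3 - 10*729))*2 = ((4/9)*(1/27)*(-3 - 7290))*2 = ((4/9)*(1/27)*(-7293))*2 = -9724/81*2 = -19448/81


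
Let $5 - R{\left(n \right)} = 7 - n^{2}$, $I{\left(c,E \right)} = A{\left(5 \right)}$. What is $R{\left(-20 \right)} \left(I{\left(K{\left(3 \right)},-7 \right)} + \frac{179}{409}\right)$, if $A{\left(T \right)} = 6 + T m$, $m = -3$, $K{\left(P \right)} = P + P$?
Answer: $- \frac{1393796}{409} \approx -3407.8$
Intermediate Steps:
$K{\left(P \right)} = 2 P$
$A{\left(T \right)} = 6 - 3 T$ ($A{\left(T \right)} = 6 + T \left(-3\right) = 6 - 3 T$)
$I{\left(c,E \right)} = -9$ ($I{\left(c,E \right)} = 6 - 15 = -9$)
$R{\left(n \right)} = -2 + n^{2}$ ($R{\left(n \right)} = 5 - \left(7 - n^{2}\right) = 5 + \left(-7 + n^{2}\right) = -2 + n^{2}$)
$R{\left(-20 \right)} \left(I{\left(K{\left(3 \right)},-7 \right)} + \frac{179}{409}\right) = \left(-2 + \left(-20\right)^{2}\right) \left(-9 + \frac{179}{409}\right) = \left(-2 + 400\right) \left(-9 + 179 \cdot \frac{1}{409}\right) = 398 \left(-9 + \frac{179}{409}\right) = 398 \left(- \frac{3502}{409}\right) = - \frac{1393796}{409}$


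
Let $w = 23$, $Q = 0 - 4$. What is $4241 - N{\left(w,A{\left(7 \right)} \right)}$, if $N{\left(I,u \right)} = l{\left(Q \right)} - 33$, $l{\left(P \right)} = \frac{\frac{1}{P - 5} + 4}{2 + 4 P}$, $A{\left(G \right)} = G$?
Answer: $\frac{76937}{18} \approx 4274.3$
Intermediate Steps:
$Q = -4$
$l{\left(P \right)} = \frac{4 + \frac{1}{-5 + P}}{2 + 4 P}$ ($l{\left(P \right)} = \frac{\frac{1}{-5 + P} + 4}{2 + 4 P} = \frac{4 + \frac{1}{-5 + P}}{2 + 4 P}$)
$N{\left(I,u \right)} = - \frac{599}{18}$ ($N{\left(I,u \right)} = \frac{19 - -16}{2 \left(5 - 2 \left(-4\right)^{2} + 9 \left(-4\right)\right)} - 33 = \frac{19 + 16}{2 \left(5 - 32 - 36\right)} - 33 = \frac{1}{2} \frac{1}{5 - 32 - 36} \cdot 35 - 33 = \frac{1}{2} \frac{1}{-63} \cdot 35 - 33 = \frac{1}{2} \left(- \frac{1}{63}\right) 35 - 33 = - \frac{5}{18} - 33 = - \frac{599}{18}$)
$4241 - N{\left(w,A{\left(7 \right)} \right)} = 4241 - - \frac{599}{18} = 4241 + \frac{599}{18} = \frac{76937}{18}$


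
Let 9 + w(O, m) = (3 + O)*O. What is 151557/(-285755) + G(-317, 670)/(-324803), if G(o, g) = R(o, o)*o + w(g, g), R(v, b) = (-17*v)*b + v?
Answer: -154953185694576/92814081265 ≈ -1669.5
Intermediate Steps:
w(O, m) = -9 + O*(3 + O) (w(O, m) = -9 + (3 + O)*O = -9 + O*(3 + O))
R(v, b) = v - 17*b*v (R(v, b) = -17*b*v + v = v - 17*b*v)
G(o, g) = -9 + g² + 3*g + o²*(1 - 17*o) (G(o, g) = (o*(1 - 17*o))*o + (-9 + g² + 3*g) = o²*(1 - 17*o) + (-9 + g² + 3*g) = -9 + g² + 3*g + o²*(1 - 17*o))
151557/(-285755) + G(-317, 670)/(-324803) = 151557/(-285755) + (-9 + 670² + 3*670 + (-317)²*(1 - 17*(-317)))/(-324803) = 151557*(-1/285755) + (-9 + 448900 + 2010 + 100489*(1 + 5389))*(-1/324803) = -151557/285755 + (-9 + 448900 + 2010 + 100489*5390)*(-1/324803) = -151557/285755 + (-9 + 448900 + 2010 + 541635710)*(-1/324803) = -151557/285755 + 542086611*(-1/324803) = -151557/285755 - 542086611/324803 = -154953185694576/92814081265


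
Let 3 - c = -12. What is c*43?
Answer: 645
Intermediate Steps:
c = 15 (c = 3 - 1*(-12) = 3 + 12 = 15)
c*43 = 15*43 = 645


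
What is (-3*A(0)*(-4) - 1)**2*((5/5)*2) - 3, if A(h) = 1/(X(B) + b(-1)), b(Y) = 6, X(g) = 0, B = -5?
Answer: -1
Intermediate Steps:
A(h) = 1/6 (A(h) = 1/(0 + 6) = 1/6)
(-3*A(0)*(-4) - 1)**2*((5/5)*2) - 3 = (-3*1/6*(-4) - 1)**2*((5/5)*2) - 3 = (-1/2*(-4) - 1)**2*((5*(1/5))*2) - 3 = (2 - 1)**2*(1*2) - 3 = 1**2*2 - 3 = 1*2 - 3 = 2 - 3 = -1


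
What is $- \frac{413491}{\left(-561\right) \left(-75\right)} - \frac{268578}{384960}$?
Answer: $- \frac{334270421}{31759200} \approx -10.525$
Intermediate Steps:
$- \frac{413491}{\left(-561\right) \left(-75\right)} - \frac{268578}{384960} = - \frac{413491}{42075} - \frac{44763}{64160} = \left(-413491\right) \frac{1}{42075} - \frac{44763}{64160} = - \frac{24323}{2475} - \frac{44763}{64160} = - \frac{334270421}{31759200}$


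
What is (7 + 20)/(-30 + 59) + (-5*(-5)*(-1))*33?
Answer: -23898/29 ≈ -824.07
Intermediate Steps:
(7 + 20)/(-30 + 59) + (-5*(-5)*(-1))*33 = 27/29 + (25*(-1))*33 = 27*(1/29) - 25*33 = 27/29 - 825 = -23898/29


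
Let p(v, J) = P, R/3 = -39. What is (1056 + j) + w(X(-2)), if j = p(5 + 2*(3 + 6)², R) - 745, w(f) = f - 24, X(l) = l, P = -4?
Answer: 281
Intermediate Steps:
R = -117 (R = 3*(-39) = -117)
w(f) = -24 + f
p(v, J) = -4
j = -749 (j = -4 - 745 = -749)
(1056 + j) + w(X(-2)) = (1056 - 749) + (-24 - 2) = 307 - 26 = 281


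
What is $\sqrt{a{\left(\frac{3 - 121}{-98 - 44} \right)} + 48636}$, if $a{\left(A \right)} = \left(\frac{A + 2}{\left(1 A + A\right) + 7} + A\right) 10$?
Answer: $\frac{10 \sqrt{4122357341}}{2911} \approx 220.56$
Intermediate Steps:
$a{\left(A \right)} = 10 A + \frac{10 \left(2 + A\right)}{7 + 2 A}$ ($a{\left(A \right)} = \left(\frac{2 + A}{\left(A + A\right) + 7} + A\right) 10 = \left(\frac{2 + A}{2 A + 7} + A\right) 10 = \left(\frac{2 + A}{7 + 2 A} + A\right) 10 = \left(A + \frac{2 + A}{7 + 2 A}\right) 10 = 10 A + \frac{10 \left(2 + A\right)}{7 + 2 A}$)
$\sqrt{a{\left(\frac{3 - 121}{-98 - 44} \right)} + 48636} = \sqrt{\frac{20 \left(1 + \left(\frac{3 - 121}{-98 - 44}\right)^{2} + 4 \frac{3 - 121}{-98 - 44}\right)}{7 + 2 \frac{3 - 121}{-98 - 44}} + 48636} = \sqrt{\frac{20 \left(1 + \left(- \frac{118}{-142}\right)^{2} + 4 \left(- \frac{118}{-142}\right)\right)}{7 + 2 \left(- \frac{118}{-142}\right)} + 48636} = \sqrt{\frac{20 \left(1 + \left(\left(-118\right) \left(- \frac{1}{142}\right)\right)^{2} + 4 \left(\left(-118\right) \left(- \frac{1}{142}\right)\right)\right)}{7 + 2 \left(\left(-118\right) \left(- \frac{1}{142}\right)\right)} + 48636} = \sqrt{\frac{20 \left(1 + \left(\frac{59}{71}\right)^{2} + 4 \cdot \frac{59}{71}\right)}{7 + 2 \cdot \frac{59}{71}} + 48636} = \sqrt{\frac{20 \left(1 + \frac{3481}{5041} + \frac{236}{71}\right)}{7 + \frac{118}{71}} + 48636} = \sqrt{20 \frac{1}{\frac{615}{71}} \cdot \frac{25278}{5041} + 48636} = \sqrt{20 \cdot \frac{71}{615} \cdot \frac{25278}{5041} + 48636} = \sqrt{\frac{33704}{2911} + 48636} = \sqrt{\frac{141613100}{2911}} = \frac{10 \sqrt{4122357341}}{2911}$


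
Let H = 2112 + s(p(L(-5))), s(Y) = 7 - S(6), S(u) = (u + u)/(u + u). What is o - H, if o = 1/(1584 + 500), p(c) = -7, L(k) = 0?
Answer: -4413911/2084 ≈ -2118.0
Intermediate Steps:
S(u) = 1 (S(u) = (2*u)/((2*u)) = (2*u)*(1/(2*u)) = 1)
s(Y) = 6 (s(Y) = 7 - 1*1 = 7 - 1 = 6)
o = 1/2084 ≈ 0.00047985
H = 2118 (H = 2112 + 6 = 2118)
o - H = 1/2084 - 1*2118 = 1/2084 - 2118 = -4413911/2084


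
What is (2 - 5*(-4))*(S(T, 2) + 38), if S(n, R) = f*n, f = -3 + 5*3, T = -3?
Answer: 44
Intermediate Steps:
f = 12 (f = -3 + 15 = 12)
S(n, R) = 12*n
(2 - 5*(-4))*(S(T, 2) + 38) = (2 - 5*(-4))*(12*(-3) + 38) = (2 + 20)*(-36 + 38) = 22*2 = 44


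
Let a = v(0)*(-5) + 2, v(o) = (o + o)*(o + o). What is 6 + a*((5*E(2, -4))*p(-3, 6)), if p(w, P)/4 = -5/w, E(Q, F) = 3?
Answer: 206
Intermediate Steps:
p(w, P) = -20/w (p(w, P) = 4*(-5/w) = -20/w)
v(o) = 4*o² (v(o) = (2*o)*(2*o) = 4*o²)
a = 2 (a = (4*0²)*(-5) + 2 = (4*0)*(-5) + 2 = 0*(-5) + 2 = 0 + 2 = 2)
6 + a*((5*E(2, -4))*p(-3, 6)) = 6 + 2*((5*3)*(-20/(-3))) = 6 + 2*(15*(-20*(-⅓))) = 6 + 2*(15*(20/3)) = 6 + 2*100 = 6 + 200 = 206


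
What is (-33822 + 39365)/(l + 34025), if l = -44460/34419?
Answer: 63594839/390354005 ≈ 0.16292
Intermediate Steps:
l = -14820/11473 (l = -44460*1/34419 = -14820/11473 ≈ -1.2917)
(-33822 + 39365)/(l + 34025) = (-33822 + 39365)/(-14820/11473 + 34025) = 5543/(390354005/11473) = 5543*(11473/390354005) = 63594839/390354005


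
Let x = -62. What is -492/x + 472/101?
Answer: 39478/3131 ≈ 12.609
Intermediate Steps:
-492/x + 472/101 = -492/(-62) + 472/101 = -492*(-1/62) + 472*(1/101) = 246/31 + 472/101 = 39478/3131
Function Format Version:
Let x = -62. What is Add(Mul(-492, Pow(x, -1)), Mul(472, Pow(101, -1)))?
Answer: Rational(39478, 3131) ≈ 12.609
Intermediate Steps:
Add(Mul(-492, Pow(x, -1)), Mul(472, Pow(101, -1))) = Add(Mul(-492, Pow(-62, -1)), Mul(472, Pow(101, -1))) = Add(Mul(-492, Rational(-1, 62)), Mul(472, Rational(1, 101))) = Add(Rational(246, 31), Rational(472, 101)) = Rational(39478, 3131)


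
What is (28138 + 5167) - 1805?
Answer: 31500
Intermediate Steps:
(28138 + 5167) - 1805 = 33305 - 1805 = 31500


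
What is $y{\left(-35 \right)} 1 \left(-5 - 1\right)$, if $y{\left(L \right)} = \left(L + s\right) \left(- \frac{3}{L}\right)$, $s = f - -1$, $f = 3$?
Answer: $\frac{558}{35} \approx 15.943$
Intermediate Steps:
$s = 4$ ($s = 3 - -1 = 3 + 1 = 4$)
$y{\left(L \right)} = - \frac{3 \left(4 + L\right)}{L}$ ($y{\left(L \right)} = \left(L + 4\right) \left(- \frac{3}{L}\right) = \left(4 + L\right) \left(- \frac{3}{L}\right) = - \frac{3 \left(4 + L\right)}{L}$)
$y{\left(-35 \right)} 1 \left(-5 - 1\right) = \left(-3 - \frac{12}{-35}\right) 1 \left(-5 - 1\right) = \left(-3 - - \frac{12}{35}\right) 1 \left(-6\right) = \left(-3 + \frac{12}{35}\right) \left(-6\right) = \left(- \frac{93}{35}\right) \left(-6\right) = \frac{558}{35}$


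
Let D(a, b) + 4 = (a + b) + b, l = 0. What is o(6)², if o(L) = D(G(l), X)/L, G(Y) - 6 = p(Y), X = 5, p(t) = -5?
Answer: 49/36 ≈ 1.3611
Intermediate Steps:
G(Y) = 1 (G(Y) = 6 - 5 = 1)
D(a, b) = -4 + a + 2*b (D(a, b) = -4 + ((a + b) + b) = -4 + (a + 2*b) = -4 + a + 2*b)
o(L) = 7/L (o(L) = (-4 + 1 + 2*5)/L = (-4 + 1 + 10)/L = 7/L)
o(6)² = (7/6)² = 49/36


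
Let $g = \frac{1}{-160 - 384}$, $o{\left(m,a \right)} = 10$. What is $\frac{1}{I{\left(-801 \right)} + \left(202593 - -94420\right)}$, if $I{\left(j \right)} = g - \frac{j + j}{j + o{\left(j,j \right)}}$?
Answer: $\frac{430304}{127805009673} \approx 3.3669 \cdot 10^{-6}$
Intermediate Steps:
$g = - \frac{1}{544}$ ($g = \frac{1}{-544} = - \frac{1}{544} \approx -0.0018382$)
$I{\left(j \right)} = - \frac{1}{544} - \frac{2 j}{10 + j}$ ($I{\left(j \right)} = - \frac{1}{544} - \frac{j + j}{j + 10} = - \frac{1}{544} - \frac{2 j}{10 + j}$)
$\frac{1}{I{\left(-801 \right)} + \left(202593 - -94420\right)} = \frac{1}{\frac{-10 - -872289}{544 \left(10 - 801\right)} + \left(202593 - -94420\right)} = \frac{1}{\frac{-10 + 872289}{544 \left(-791\right)} + \left(202593 + 94420\right)} = \frac{1}{\frac{1}{544} \left(- \frac{1}{791}\right) 872279 + 297013} = \frac{1}{- \frac{872279}{430304} + 297013} = \frac{1}{\frac{127805009673}{430304}} = \frac{430304}{127805009673}$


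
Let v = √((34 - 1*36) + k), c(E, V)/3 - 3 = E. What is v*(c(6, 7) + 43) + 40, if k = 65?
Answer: 40 + 210*√7 ≈ 595.61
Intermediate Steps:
c(E, V) = 9 + 3*E
v = 3*√7 (v = √((34 - 1*36) + 65) = √((34 - 36) + 65) = √(-2 + 65) = √63 = 3*√7 ≈ 7.9373)
v*(c(6, 7) + 43) + 40 = (3*√7)*((9 + 3*6) + 43) + 40 = (3*√7)*((9 + 18) + 43) + 40 = (3*√7)*(27 + 43) + 40 = (3*√7)*70 + 40 = 210*√7 + 40 = 40 + 210*√7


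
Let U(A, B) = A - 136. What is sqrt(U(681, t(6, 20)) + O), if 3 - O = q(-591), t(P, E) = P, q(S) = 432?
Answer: 2*sqrt(29) ≈ 10.770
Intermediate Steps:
U(A, B) = -136 + A
O = -429 (O = 3 - 1*432 = 3 - 432 = -429)
sqrt(U(681, t(6, 20)) + O) = sqrt((-136 + 681) - 429) = sqrt(545 - 429) = sqrt(116) = 2*sqrt(29)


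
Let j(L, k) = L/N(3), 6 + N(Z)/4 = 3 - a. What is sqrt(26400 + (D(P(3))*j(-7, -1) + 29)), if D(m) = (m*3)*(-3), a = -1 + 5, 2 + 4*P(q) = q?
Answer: sqrt(422855)/4 ≈ 162.57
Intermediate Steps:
P(q) = -1/2 + q/4
a = 4
D(m) = -9*m (D(m) = (3*m)*(-3) = -9*m)
N(Z) = -28 (N(Z) = -24 + 4*(3 - 1*4) = -24 + 4*(3 - 4) = -24 + 4*(-1) = -24 - 4 = -28)
j(L, k) = -L/28 (j(L, k) = L/(-28) = L*(-1/28) = -L/28)
sqrt(26400 + (D(P(3))*j(-7, -1) + 29)) = sqrt(26400 + ((-9*(-1/2 + (1/4)*3))*(-1/28*(-7)) + 29)) = sqrt(26400 + (-9*(-1/2 + 3/4)*(1/4) + 29)) = sqrt(26400 + (-9*1/4*(1/4) + 29)) = sqrt(26400 + (-9/4*1/4 + 29)) = sqrt(26400 + (-9/16 + 29)) = sqrt(26400 + 455/16) = sqrt(422855/16) = sqrt(422855)/4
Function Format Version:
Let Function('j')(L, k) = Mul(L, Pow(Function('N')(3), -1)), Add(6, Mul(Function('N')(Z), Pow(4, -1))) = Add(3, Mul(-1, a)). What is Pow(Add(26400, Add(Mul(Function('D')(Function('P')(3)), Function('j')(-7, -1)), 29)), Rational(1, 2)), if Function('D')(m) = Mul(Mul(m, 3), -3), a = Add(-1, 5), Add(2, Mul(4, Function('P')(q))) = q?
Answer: Mul(Rational(1, 4), Pow(422855, Rational(1, 2))) ≈ 162.57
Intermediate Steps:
Function('P')(q) = Add(Rational(-1, 2), Mul(Rational(1, 4), q))
a = 4
Function('D')(m) = Mul(-9, m) (Function('D')(m) = Mul(Mul(3, m), -3) = Mul(-9, m))
Function('N')(Z) = -28 (Function('N')(Z) = Add(-24, Mul(4, Add(3, Mul(-1, 4)))) = Add(-24, Mul(4, Add(3, -4))) = Add(-24, Mul(4, -1)) = Add(-24, -4) = -28)
Function('j')(L, k) = Mul(Rational(-1, 28), L) (Function('j')(L, k) = Mul(L, Pow(-28, -1)) = Mul(L, Rational(-1, 28)) = Mul(Rational(-1, 28), L))
Pow(Add(26400, Add(Mul(Function('D')(Function('P')(3)), Function('j')(-7, -1)), 29)), Rational(1, 2)) = Pow(Add(26400, Add(Mul(Mul(-9, Add(Rational(-1, 2), Mul(Rational(1, 4), 3))), Mul(Rational(-1, 28), -7)), 29)), Rational(1, 2)) = Pow(Add(26400, Add(Mul(Mul(-9, Add(Rational(-1, 2), Rational(3, 4))), Rational(1, 4)), 29)), Rational(1, 2)) = Pow(Add(26400, Add(Mul(Mul(-9, Rational(1, 4)), Rational(1, 4)), 29)), Rational(1, 2)) = Pow(Add(26400, Add(Mul(Rational(-9, 4), Rational(1, 4)), 29)), Rational(1, 2)) = Pow(Add(26400, Add(Rational(-9, 16), 29)), Rational(1, 2)) = Pow(Add(26400, Rational(455, 16)), Rational(1, 2)) = Pow(Rational(422855, 16), Rational(1, 2)) = Mul(Rational(1, 4), Pow(422855, Rational(1, 2)))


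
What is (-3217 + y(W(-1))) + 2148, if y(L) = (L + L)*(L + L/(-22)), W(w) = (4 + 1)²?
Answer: 1366/11 ≈ 124.18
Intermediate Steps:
W(w) = 25 (W(w) = 5² = 25)
y(L) = 21*L²/11 (y(L) = (2*L)*(L + L*(-1/22)) = (2*L)*(L - L/22) = (2*L)*(21*L/22) = 21*L²/11)
(-3217 + y(W(-1))) + 2148 = (-3217 + (21/11)*25²) + 2148 = (-3217 + (21/11)*625) + 2148 = (-3217 + 13125/11) + 2148 = -22262/11 + 2148 = 1366/11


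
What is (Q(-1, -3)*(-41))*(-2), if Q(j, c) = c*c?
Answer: 738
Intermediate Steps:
Q(j, c) = c²
(Q(-1, -3)*(-41))*(-2) = ((-3)²*(-41))*(-2) = (9*(-41))*(-2) = -369*(-2) = 738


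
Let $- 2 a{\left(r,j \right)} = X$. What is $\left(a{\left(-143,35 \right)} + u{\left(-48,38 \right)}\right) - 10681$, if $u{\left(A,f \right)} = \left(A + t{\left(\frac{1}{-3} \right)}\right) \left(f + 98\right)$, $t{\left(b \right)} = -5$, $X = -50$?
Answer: $-17864$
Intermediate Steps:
$a{\left(r,j \right)} = 25$ ($a{\left(r,j \right)} = \left(- \frac{1}{2}\right) \left(-50\right) = 25$)
$u{\left(A,f \right)} = \left(-5 + A\right) \left(98 + f\right)$ ($u{\left(A,f \right)} = \left(A - 5\right) \left(f + 98\right) = \left(-5 + A\right) \left(98 + f\right)$)
$\left(a{\left(-143,35 \right)} + u{\left(-48,38 \right)}\right) - 10681 = \left(25 - 7208\right) - 10681 = -7183 - 10681 = -17864$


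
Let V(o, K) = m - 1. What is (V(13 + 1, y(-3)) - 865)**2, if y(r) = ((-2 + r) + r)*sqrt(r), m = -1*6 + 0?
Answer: 760384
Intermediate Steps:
m = -6 (m = -6 + 0 = -6)
y(r) = sqrt(r)*(-2 + 2*r) (y(r) = (-2 + 2*r)*sqrt(r) = sqrt(r)*(-2 + 2*r))
V(o, K) = -7 (V(o, K) = -6 - 1 = -7)
(V(13 + 1, y(-3)) - 865)**2 = (-7 - 865)**2 = (-872)**2 = 760384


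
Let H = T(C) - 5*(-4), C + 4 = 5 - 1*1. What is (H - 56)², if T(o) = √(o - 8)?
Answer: 1288 - 144*I*√2 ≈ 1288.0 - 203.65*I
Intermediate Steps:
C = 0 (C = -4 + (5 - 1*1) = -4 + (5 - 1) = -4 + 4 = 0)
T(o) = √(-8 + o)
H = 20 + 2*I*√2 (H = √(-8 + 0) - 5*(-4) = √(-8) + 20 = 2*I*√2 + 20 = 20 + 2*I*√2 ≈ 20.0 + 2.8284*I)
(H - 56)² = ((20 + 2*I*√2) - 56)² = (-36 + 2*I*√2)²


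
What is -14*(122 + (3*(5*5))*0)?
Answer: -1708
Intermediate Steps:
-14*(122 + (3*(5*5))*0) = -14*(122 + (3*25)*0) = -14*(122 + 75*0) = -14*(122 + 0) = -14*122 = -1708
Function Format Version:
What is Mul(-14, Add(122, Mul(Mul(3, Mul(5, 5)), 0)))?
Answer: -1708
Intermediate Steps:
Mul(-14, Add(122, Mul(Mul(3, Mul(5, 5)), 0))) = Mul(-14, Add(122, Mul(Mul(3, 25), 0))) = Mul(-14, Add(122, Mul(75, 0))) = Mul(-14, Add(122, 0)) = Mul(-14, 122) = -1708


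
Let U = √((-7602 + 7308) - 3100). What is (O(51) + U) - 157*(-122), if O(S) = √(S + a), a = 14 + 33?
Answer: 19154 + 7*√2 + I*√3394 ≈ 19164.0 + 58.258*I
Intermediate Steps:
a = 47
U = I*√3394 (U = √(-294 - 3100) = √(-3394) = I*√3394 ≈ 58.258*I)
O(S) = √(47 + S) (O(S) = √(S + 47) = √(47 + S))
(O(51) + U) - 157*(-122) = (√(47 + 51) + I*√3394) - 157*(-122) = (√98 + I*√3394) + 19154 = (7*√2 + I*√3394) + 19154 = 19154 + 7*√2 + I*√3394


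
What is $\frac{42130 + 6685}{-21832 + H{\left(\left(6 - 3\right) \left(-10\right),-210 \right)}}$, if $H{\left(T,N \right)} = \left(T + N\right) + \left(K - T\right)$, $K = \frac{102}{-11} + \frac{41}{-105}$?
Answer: $- \frac{56381325}{25469671} \approx -2.2137$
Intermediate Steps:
$K = - \frac{11161}{1155}$ ($K = 102 \left(- \frac{1}{11}\right) + 41 \left(- \frac{1}{105}\right) = - \frac{102}{11} - \frac{41}{105} = - \frac{11161}{1155} \approx -9.6632$)
$H{\left(T,N \right)} = - \frac{11161}{1155} + N$ ($H{\left(T,N \right)} = \left(T + N\right) - \left(\frac{11161}{1155} + T\right) = \left(N + T\right) - \left(\frac{11161}{1155} + T\right) = - \frac{11161}{1155} + N$)
$\frac{42130 + 6685}{-21832 + H{\left(\left(6 - 3\right) \left(-10\right),-210 \right)}} = \frac{42130 + 6685}{-21832 - \frac{253711}{1155}} = \frac{48815}{-21832 - \frac{253711}{1155}} = \frac{48815}{- \frac{25469671}{1155}} = 48815 \left(- \frac{1155}{25469671}\right) = - \frac{56381325}{25469671}$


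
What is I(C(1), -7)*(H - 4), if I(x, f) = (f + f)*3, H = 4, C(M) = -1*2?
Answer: 0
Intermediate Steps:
C(M) = -2
I(x, f) = 6*f (I(x, f) = (2*f)*3 = 6*f)
I(C(1), -7)*(H - 4) = (6*(-7))*(4 - 4) = -42*0 = 0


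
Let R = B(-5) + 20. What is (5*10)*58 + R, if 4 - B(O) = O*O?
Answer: 2899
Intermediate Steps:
B(O) = 4 - O² (B(O) = 4 - O*O = 4 - O²)
R = -1 (R = (4 - 1*(-5)²) + 20 = (4 - 1*25) + 20 = (4 - 25) + 20 = -21 + 20 = -1)
(5*10)*58 + R = (5*10)*58 - 1 = 50*58 - 1 = 2900 - 1 = 2899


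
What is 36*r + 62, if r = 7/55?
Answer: 3662/55 ≈ 66.582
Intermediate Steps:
r = 7/55 (r = 7*(1/55) = 7/55 ≈ 0.12727)
36*r + 62 = 36*(7/55) + 62 = 252/55 + 62 = 3662/55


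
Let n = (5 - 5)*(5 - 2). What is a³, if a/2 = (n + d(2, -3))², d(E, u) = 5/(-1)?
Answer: 125000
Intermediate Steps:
d(E, u) = -5 (d(E, u) = 5*(-1) = -5)
n = 0 (n = 0*3 = 0)
a = 50 (a = 2*(0 - 5)² = 2*(-5)² = 2*25 = 50)
a³ = 50³ = 125000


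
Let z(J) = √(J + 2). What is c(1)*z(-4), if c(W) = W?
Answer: I*√2 ≈ 1.4142*I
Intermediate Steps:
z(J) = √(2 + J)
c(1)*z(-4) = 1*√(2 - 4) = 1*√(-2) = 1*(I*√2) = I*√2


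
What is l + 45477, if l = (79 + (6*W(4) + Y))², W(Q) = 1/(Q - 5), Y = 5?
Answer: 51561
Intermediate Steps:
W(Q) = 1/(-5 + Q)
l = 6084 (l = (79 + (6/(-5 + 4) + 5))² = (79 + (6/(-1) + 5))² = (79 + (6*(-1) + 5))² = (79 + (-6 + 5))² = (79 - 1)² = 78² = 6084)
l + 45477 = 6084 + 45477 = 51561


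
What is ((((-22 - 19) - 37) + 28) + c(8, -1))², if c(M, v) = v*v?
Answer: 2401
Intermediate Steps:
c(M, v) = v²
((((-22 - 19) - 37) + 28) + c(8, -1))² = ((((-22 - 19) - 37) + 28) + (-1)²)² = (((-41 - 37) + 28) + 1)² = ((-78 + 28) + 1)² = (-50 + 1)² = (-49)² = 2401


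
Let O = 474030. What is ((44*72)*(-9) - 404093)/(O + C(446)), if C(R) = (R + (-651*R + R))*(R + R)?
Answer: 432605/257718938 ≈ 0.0016786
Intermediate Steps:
C(R) = -1298*R² (C(R) = (R - 650*R)*(2*R) = (-649*R)*(2*R) = -1298*R²)
((44*72)*(-9) - 404093)/(O + C(446)) = ((44*72)*(-9) - 404093)/(474030 - 1298*446²) = (3168*(-9) - 404093)/(474030 - 1298*198916) = (-28512 - 404093)/(474030 - 258192968) = -432605/(-257718938) = -432605*(-1/257718938) = 432605/257718938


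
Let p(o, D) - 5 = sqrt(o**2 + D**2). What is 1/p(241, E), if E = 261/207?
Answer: -529/6142493 + 23*sqrt(30725690)/30712465 ≈ 0.0040650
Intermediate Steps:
E = 29/23 (E = 261*(1/207) = 29/23 ≈ 1.2609)
p(o, D) = 5 + sqrt(D**2 + o**2) (p(o, D) = 5 + sqrt(o**2 + D**2) = 5 + sqrt(D**2 + o**2))
1/p(241, E) = 1/(5 + sqrt((29/23)**2 + 241**2)) = 1/(5 + sqrt(841/529 + 58081)) = 1/(5 + sqrt(30725690/529)) = 1/(5 + sqrt(30725690)/23)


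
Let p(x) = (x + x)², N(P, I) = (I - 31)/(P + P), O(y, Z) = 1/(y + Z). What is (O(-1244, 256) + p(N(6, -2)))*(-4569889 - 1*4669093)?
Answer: -69029054013/247 ≈ -2.7947e+8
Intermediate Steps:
O(y, Z) = 1/(Z + y)
N(P, I) = (-31 + I)/(2*P) (N(P, I) = (-31 + I)/((2*P)) = (-31 + I)*(1/(2*P)) = (-31 + I)/(2*P))
p(x) = 4*x² (p(x) = (2*x)² = 4*x²)
(O(-1244, 256) + p(N(6, -2)))*(-4569889 - 1*4669093) = (1/(256 - 1244) + 4*((½)*(-31 - 2)/6)²)*(-4569889 - 1*4669093) = (1/(-988) + 4*((½)*(⅙)*(-33))²)*(-4569889 - 4669093) = (-1/988 + 4*(-11/4)²)*(-9238982) = (-1/988 + 4*(121/16))*(-9238982) = (-1/988 + 121/4)*(-9238982) = (14943/494)*(-9238982) = -69029054013/247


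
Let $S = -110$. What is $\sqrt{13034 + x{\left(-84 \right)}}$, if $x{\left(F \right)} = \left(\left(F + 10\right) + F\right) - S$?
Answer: $\sqrt{12986} \approx 113.96$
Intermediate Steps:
$x{\left(F \right)} = 120 + 2 F$ ($x{\left(F \right)} = \left(\left(F + 10\right) + F\right) - -110 = \left(\left(10 + F\right) + F\right) + 110 = \left(10 + 2 F\right) + 110 = 120 + 2 F$)
$\sqrt{13034 + x{\left(-84 \right)}} = \sqrt{13034 + \left(120 + 2 \left(-84\right)\right)} = \sqrt{13034 + \left(120 - 168\right)} = \sqrt{13034 - 48} = \sqrt{12986}$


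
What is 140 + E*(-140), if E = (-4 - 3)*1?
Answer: 1120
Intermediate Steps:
E = -7 (E = -7*1 = -7)
140 + E*(-140) = 140 - 7*(-140) = 140 + 980 = 1120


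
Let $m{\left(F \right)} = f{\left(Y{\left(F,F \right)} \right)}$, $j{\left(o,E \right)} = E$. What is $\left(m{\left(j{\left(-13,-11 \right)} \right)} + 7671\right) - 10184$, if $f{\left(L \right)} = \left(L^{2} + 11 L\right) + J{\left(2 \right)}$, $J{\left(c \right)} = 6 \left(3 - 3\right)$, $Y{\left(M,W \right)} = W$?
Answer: $-2513$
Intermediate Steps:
$J{\left(c \right)} = 0$ ($J{\left(c \right)} = 6 \cdot 0 = 0$)
$f{\left(L \right)} = L^{2} + 11 L$ ($f{\left(L \right)} = \left(L^{2} + 11 L\right) + 0 = L^{2} + 11 L$)
$m{\left(F \right)} = F \left(11 + F\right)$
$\left(m{\left(j{\left(-13,-11 \right)} \right)} + 7671\right) - 10184 = \left(- 11 \left(11 - 11\right) + 7671\right) - 10184 = \left(\left(-11\right) 0 + 7671\right) - 10184 = \left(0 + 7671\right) - 10184 = 7671 - 10184 = -2513$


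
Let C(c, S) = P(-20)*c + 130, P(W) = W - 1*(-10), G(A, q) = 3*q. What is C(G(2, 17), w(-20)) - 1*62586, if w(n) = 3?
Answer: -62966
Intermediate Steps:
P(W) = 10 + W (P(W) = W + 10 = 10 + W)
C(c, S) = 130 - 10*c (C(c, S) = (10 - 20)*c + 130 = -10*c + 130 = 130 - 10*c)
C(G(2, 17), w(-20)) - 1*62586 = (130 - 30*17) - 1*62586 = (130 - 10*51) - 62586 = (130 - 510) - 62586 = -380 - 62586 = -62966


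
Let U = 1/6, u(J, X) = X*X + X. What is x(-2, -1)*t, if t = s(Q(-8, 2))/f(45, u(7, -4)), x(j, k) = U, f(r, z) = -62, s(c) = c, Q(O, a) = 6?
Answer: -1/62 ≈ -0.016129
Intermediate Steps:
u(J, X) = X + X² (u(J, X) = X² + X = X + X²)
U = ⅙ (U = 1*(⅙) = ⅙ ≈ 0.16667)
x(j, k) = ⅙
t = -3/31 (t = 6/(-62) = 6*(-1/62) = -3/31 ≈ -0.096774)
x(-2, -1)*t = (⅙)*(-3/31) = -1/62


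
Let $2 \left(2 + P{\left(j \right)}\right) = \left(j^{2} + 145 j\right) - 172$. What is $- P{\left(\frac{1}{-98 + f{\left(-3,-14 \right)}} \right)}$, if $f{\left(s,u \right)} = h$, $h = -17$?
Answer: $\frac{1172137}{13225} \approx 88.63$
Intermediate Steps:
$f{\left(s,u \right)} = -17$
$P{\left(j \right)} = -88 + \frac{j^{2}}{2} + \frac{145 j}{2}$ ($P{\left(j \right)} = -2 + \frac{\left(j^{2} + 145 j\right) - 172}{2} = -2 + \frac{-172 + j^{2} + 145 j}{2} = -2 + \left(-86 + \frac{j^{2}}{2} + \frac{145 j}{2}\right) = -88 + \frac{j^{2}}{2} + \frac{145 j}{2}$)
$- P{\left(\frac{1}{-98 + f{\left(-3,-14 \right)}} \right)} = - (-88 + \frac{\left(\frac{1}{-98 - 17}\right)^{2}}{2} + \frac{145}{2 \left(-98 - 17\right)}) = - (-88 + \frac{\left(\frac{1}{-115}\right)^{2}}{2} + \frac{145}{2 \left(-115\right)}) = - (-88 + \frac{\left(- \frac{1}{115}\right)^{2}}{2} + \frac{145}{2} \left(- \frac{1}{115}\right)) = - (-88 + \frac{1}{2} \cdot \frac{1}{13225} - \frac{29}{46}) = - (-88 + \frac{1}{26450} - \frac{29}{46}) = \left(-1\right) \left(- \frac{1172137}{13225}\right) = \frac{1172137}{13225}$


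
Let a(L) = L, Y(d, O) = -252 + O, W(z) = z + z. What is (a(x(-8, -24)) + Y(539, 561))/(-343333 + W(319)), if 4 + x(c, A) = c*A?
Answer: -497/342695 ≈ -0.0014503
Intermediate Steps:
x(c, A) = -4 + A*c (x(c, A) = -4 + c*A = -4 + A*c)
W(z) = 2*z
(a(x(-8, -24)) + Y(539, 561))/(-343333 + W(319)) = ((-4 - 24*(-8)) + (-252 + 561))/(-343333 + 2*319) = ((-4 + 192) + 309)/(-343333 + 638) = (188 + 309)/(-342695) = 497*(-1/342695) = -497/342695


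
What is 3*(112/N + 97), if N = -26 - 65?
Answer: 3735/13 ≈ 287.31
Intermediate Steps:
N = -91
3*(112/N + 97) = 3*(112/(-91) + 97) = 3*(112*(-1/91) + 97) = 3*(-16/13 + 97) = 3*(1245/13) = 3735/13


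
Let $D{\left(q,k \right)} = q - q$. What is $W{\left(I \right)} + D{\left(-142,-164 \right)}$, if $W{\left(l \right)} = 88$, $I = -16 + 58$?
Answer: $88$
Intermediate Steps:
$D{\left(q,k \right)} = 0$
$I = 42$
$W{\left(I \right)} + D{\left(-142,-164 \right)} = 88 + 0 = 88$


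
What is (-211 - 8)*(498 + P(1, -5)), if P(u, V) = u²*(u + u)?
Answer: -109500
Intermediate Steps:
P(u, V) = 2*u³ (P(u, V) = u²*(2*u) = 2*u³)
(-211 - 8)*(498 + P(1, -5)) = (-211 - 8)*(498 + 2*1³) = -219*(498 + 2*1) = -219*(498 + 2) = -219*500 = -109500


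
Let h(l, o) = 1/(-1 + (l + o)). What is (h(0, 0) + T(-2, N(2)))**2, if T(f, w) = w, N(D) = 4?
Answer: 9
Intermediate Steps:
h(l, o) = 1/(-1 + l + o)
(h(0, 0) + T(-2, N(2)))**2 = (1/(-1 + 0 + 0) + 4)**2 = (1/(-1) + 4)**2 = (-1 + 4)**2 = 3**2 = 9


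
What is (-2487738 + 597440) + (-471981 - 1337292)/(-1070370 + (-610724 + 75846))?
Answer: -3034395274631/1605248 ≈ -1.8903e+6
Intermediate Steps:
(-2487738 + 597440) + (-471981 - 1337292)/(-1070370 + (-610724 + 75846)) = -1890298 - 1809273/(-1070370 - 534878) = -1890298 - 1809273/(-1605248) = -1890298 - 1809273*(-1/1605248) = -1890298 + 1809273/1605248 = -3034395274631/1605248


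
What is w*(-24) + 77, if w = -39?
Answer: 1013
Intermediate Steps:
w*(-24) + 77 = -39*(-24) + 77 = 936 + 77 = 1013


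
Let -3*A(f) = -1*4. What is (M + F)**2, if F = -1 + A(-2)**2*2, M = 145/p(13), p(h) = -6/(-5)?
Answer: 4932841/324 ≈ 15225.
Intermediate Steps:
A(f) = 4/3 (A(f) = -(-1)*4/3 = -1/3*(-4) = 4/3)
p(h) = 6/5 (p(h) = -6*(-1/5) = 6/5)
M = 725/6 (M = 145/(6/5) = 145*(5/6) = 725/6 ≈ 120.83)
F = 23/9 (F = -1 + (4/3)**2*2 = -1 + (16/9)*2 = -1 + 32/9 = 23/9 ≈ 2.5556)
(M + F)**2 = (725/6 + 23/9)**2 = (2221/18)**2 = 4932841/324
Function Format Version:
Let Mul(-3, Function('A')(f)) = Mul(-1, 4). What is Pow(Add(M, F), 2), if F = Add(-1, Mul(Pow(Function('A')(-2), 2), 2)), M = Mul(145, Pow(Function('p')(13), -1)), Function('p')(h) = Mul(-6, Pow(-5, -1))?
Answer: Rational(4932841, 324) ≈ 15225.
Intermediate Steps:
Function('A')(f) = Rational(4, 3) (Function('A')(f) = Mul(Rational(-1, 3), Mul(-1, 4)) = Mul(Rational(-1, 3), -4) = Rational(4, 3))
Function('p')(h) = Rational(6, 5) (Function('p')(h) = Mul(-6, Rational(-1, 5)) = Rational(6, 5))
M = Rational(725, 6) (M = Mul(145, Pow(Rational(6, 5), -1)) = Mul(145, Rational(5, 6)) = Rational(725, 6) ≈ 120.83)
F = Rational(23, 9) (F = Add(-1, Mul(Pow(Rational(4, 3), 2), 2)) = Add(-1, Mul(Rational(16, 9), 2)) = Add(-1, Rational(32, 9)) = Rational(23, 9) ≈ 2.5556)
Pow(Add(M, F), 2) = Pow(Add(Rational(725, 6), Rational(23, 9)), 2) = Pow(Rational(2221, 18), 2) = Rational(4932841, 324)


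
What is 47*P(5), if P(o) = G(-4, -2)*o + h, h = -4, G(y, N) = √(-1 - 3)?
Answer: -188 + 470*I ≈ -188.0 + 470.0*I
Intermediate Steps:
G(y, N) = 2*I (G(y, N) = √(-4) = 2*I)
P(o) = -4 + 2*I*o (P(o) = (2*I)*o - 4 = 2*I*o - 4 = -4 + 2*I*o)
47*P(5) = 47*(-4 + 2*I*5) = 47*(-4 + 10*I) = -188 + 470*I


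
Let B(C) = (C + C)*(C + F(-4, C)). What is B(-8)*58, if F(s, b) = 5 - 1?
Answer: 3712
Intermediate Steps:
F(s, b) = 4
B(C) = 2*C*(4 + C) (B(C) = (C + C)*(C + 4) = (2*C)*(4 + C) = 2*C*(4 + C))
B(-8)*58 = (2*(-8)*(4 - 8))*58 = (2*(-8)*(-4))*58 = 64*58 = 3712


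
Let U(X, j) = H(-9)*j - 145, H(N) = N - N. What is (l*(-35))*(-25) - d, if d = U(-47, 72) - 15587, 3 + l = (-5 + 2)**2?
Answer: 20982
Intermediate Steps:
H(N) = 0
l = 6 (l = -3 + (-5 + 2)**2 = -3 + (-3)**2 = -3 + 9 = 6)
U(X, j) = -145 (U(X, j) = 0*j - 145 = 0 - 145 = -145)
d = -15732 (d = -145 - 15587 = -15732)
(l*(-35))*(-25) - d = (6*(-35))*(-25) - 1*(-15732) = -210*(-25) + 15732 = 5250 + 15732 = 20982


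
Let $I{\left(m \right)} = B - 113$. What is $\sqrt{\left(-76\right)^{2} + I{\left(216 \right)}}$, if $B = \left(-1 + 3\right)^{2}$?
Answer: $\sqrt{5667} \approx 75.279$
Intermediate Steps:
$B = 4$ ($B = 2^{2} = 4$)
$I{\left(m \right)} = -109$ ($I{\left(m \right)} = 4 - 113 = -109$)
$\sqrt{\left(-76\right)^{2} + I{\left(216 \right)}} = \sqrt{\left(-76\right)^{2} - 109} = \sqrt{5776 - 109} = \sqrt{5667}$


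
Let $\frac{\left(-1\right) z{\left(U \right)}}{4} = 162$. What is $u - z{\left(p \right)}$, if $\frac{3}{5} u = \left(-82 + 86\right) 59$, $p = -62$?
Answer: $\frac{3124}{3} \approx 1041.3$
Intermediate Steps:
$z{\left(U \right)} = -648$ ($z{\left(U \right)} = \left(-4\right) 162 = -648$)
$u = \frac{1180}{3}$ ($u = \frac{5 \left(-82 + 86\right) 59}{3} = \frac{5 \cdot 4 \cdot 59}{3} = \frac{5}{3} \cdot 236 = \frac{1180}{3} \approx 393.33$)
$u - z{\left(p \right)} = \frac{1180}{3} - -648 = \frac{1180}{3} + 648 = \frac{3124}{3}$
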